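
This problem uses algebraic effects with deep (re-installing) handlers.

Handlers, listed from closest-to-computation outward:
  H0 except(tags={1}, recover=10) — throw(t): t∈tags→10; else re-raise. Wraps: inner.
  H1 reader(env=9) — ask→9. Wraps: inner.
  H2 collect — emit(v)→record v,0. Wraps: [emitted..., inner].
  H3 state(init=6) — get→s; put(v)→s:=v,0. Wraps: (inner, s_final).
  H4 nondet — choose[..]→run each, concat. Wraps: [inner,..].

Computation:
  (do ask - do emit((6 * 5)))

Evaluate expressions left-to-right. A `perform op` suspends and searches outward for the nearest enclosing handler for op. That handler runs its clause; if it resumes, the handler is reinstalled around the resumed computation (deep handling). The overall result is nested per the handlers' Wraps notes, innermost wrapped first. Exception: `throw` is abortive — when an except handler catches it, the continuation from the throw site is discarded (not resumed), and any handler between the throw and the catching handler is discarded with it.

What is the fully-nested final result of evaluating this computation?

Answer: [([30, 9], 6)]

Working:
ask @ H1 ⇒ 9
emit(30) @ H2 ⇒ out+=30
H0 returns 9
H1 returns 9
H2 returns [30, 9]
H3 returns ([30, 9], 6)
H4 returns [([30, 9], 6)]
= [([30, 9], 6)]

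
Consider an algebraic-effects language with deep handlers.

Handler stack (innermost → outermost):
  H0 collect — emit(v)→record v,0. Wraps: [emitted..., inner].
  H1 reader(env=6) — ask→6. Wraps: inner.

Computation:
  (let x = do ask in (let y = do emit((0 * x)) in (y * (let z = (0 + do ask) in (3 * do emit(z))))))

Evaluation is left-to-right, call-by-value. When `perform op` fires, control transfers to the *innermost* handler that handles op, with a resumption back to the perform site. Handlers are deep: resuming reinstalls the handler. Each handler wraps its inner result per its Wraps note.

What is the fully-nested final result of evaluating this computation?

Step-by-step:
ask @ H1 ⇒ 6
emit(0) @ H0 ⇒ out+=0
ask @ H1 ⇒ 6
emit(6) @ H0 ⇒ out+=6
H0 returns [0, 6, 0]
H1 returns [0, 6, 0]
= [0, 6, 0]

Answer: [0, 6, 0]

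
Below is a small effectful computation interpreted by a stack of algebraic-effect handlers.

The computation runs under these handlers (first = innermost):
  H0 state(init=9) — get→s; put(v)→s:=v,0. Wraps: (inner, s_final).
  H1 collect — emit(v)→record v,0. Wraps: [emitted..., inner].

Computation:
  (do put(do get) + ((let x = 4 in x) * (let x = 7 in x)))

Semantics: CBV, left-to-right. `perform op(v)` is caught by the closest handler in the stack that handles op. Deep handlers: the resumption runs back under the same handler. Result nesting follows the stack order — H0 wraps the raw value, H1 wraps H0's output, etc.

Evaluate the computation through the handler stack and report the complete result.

Answer: [(28, 9)]

Step-by-step:
get @ H0 ⇒ 9
put(9) @ H0 ⇒ s:=9
H0 returns (28, 9)
H1 returns [(28, 9)]
= [(28, 9)]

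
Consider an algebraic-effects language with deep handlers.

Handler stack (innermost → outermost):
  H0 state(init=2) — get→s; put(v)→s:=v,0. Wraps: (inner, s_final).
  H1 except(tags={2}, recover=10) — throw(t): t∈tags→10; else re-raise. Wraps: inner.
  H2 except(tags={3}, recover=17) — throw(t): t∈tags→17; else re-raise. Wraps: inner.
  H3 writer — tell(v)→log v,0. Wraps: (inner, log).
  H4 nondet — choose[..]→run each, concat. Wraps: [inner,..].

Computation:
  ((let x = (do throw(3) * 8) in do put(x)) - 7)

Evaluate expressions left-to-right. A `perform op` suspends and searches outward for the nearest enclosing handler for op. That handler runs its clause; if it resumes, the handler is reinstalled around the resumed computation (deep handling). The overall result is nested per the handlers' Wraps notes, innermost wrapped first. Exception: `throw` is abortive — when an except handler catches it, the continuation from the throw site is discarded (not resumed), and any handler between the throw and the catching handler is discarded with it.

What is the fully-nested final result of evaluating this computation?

Working:
throw(3) @ H1 re-raised
throw(3) @ H2 caught ⇒ 17
H3 returns (17, ())
H4 returns [(17, ())]
= [(17, ())]

Answer: [(17, ())]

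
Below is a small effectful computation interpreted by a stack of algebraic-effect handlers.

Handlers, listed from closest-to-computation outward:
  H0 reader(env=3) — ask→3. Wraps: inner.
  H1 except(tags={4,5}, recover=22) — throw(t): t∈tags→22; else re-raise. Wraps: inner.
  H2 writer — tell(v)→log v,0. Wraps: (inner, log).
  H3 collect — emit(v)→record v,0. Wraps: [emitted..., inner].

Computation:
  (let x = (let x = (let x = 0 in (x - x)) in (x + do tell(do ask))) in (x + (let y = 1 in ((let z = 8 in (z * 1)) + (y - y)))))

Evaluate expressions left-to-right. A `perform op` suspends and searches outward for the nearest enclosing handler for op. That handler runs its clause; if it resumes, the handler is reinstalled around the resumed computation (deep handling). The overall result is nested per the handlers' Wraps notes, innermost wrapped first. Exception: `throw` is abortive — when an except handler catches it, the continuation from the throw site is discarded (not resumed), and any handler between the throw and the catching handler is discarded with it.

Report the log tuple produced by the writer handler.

Working:
ask @ H0 ⇒ 3
tell(3) @ H2 ⇒ log+=3
H0 returns 8
H1 returns 8
H2 returns (8, (3))
H3 returns [(8, (3))]
= [(8, (3))]

Answer: (3)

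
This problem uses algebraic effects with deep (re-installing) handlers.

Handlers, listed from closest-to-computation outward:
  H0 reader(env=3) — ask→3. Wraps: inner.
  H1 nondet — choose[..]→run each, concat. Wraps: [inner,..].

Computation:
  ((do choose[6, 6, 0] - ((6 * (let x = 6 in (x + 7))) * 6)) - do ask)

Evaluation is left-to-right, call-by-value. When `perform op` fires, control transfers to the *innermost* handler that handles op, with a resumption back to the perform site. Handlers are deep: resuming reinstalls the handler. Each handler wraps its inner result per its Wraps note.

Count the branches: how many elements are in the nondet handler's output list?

Working:
choose[6, 6, 0] @ H1
  branch[0] choose=6:
    ask @ H0 ⇒ 3
    H0 returns -465
    H1 returns [-465]
  branch[1] choose=6:
    ask @ H0 ⇒ 3
    H0 returns -465
    H1 returns [-465]
  branch[2] choose=0:
    ask @ H0 ⇒ 3
    H0 returns -471
    H1 returns [-471]
= [-465, -465, -471]

Answer: 3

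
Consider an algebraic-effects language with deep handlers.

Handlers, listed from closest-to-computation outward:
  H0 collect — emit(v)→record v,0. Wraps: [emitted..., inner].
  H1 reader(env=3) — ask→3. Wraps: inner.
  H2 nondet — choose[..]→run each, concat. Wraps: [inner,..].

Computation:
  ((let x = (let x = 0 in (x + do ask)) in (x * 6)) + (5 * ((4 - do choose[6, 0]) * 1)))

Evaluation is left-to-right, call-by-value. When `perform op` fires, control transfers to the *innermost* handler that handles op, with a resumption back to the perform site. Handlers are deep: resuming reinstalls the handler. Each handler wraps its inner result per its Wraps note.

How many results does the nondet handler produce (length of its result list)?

Working:
ask @ H1 ⇒ 3
choose[6, 0] @ H2
  branch[0] choose=6:
    H0 returns [8]
    H1 returns [8]
    H2 returns [[8]]
  branch[1] choose=0:
    H0 returns [38]
    H1 returns [38]
    H2 returns [[38]]
= [[8], [38]]

Answer: 2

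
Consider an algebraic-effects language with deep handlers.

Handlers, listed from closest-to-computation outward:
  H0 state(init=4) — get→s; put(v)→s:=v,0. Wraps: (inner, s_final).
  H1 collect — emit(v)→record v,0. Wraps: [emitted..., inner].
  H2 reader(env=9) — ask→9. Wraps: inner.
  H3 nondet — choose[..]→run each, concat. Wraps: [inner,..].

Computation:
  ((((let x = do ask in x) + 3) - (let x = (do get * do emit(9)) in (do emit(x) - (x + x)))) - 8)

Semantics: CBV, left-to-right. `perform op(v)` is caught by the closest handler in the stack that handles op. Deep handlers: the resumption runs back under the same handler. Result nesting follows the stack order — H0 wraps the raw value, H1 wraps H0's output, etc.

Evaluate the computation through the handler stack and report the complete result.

Step-by-step:
ask @ H2 ⇒ 9
get @ H0 ⇒ 4
emit(9) @ H1 ⇒ out+=9
emit(0) @ H1 ⇒ out+=0
H0 returns (4, 4)
H1 returns [9, 0, (4, 4)]
H2 returns [9, 0, (4, 4)]
H3 returns [[9, 0, (4, 4)]]
= [[9, 0, (4, 4)]]

Answer: [[9, 0, (4, 4)]]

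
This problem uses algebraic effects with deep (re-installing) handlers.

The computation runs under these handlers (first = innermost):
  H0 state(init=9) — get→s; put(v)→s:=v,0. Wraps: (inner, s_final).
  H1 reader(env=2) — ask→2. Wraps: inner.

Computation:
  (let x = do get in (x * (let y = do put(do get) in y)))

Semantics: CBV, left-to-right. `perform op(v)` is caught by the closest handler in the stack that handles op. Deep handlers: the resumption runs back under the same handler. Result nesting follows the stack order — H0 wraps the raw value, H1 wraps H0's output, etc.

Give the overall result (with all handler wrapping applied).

Answer: (0, 9)

Working:
get @ H0 ⇒ 9
get @ H0 ⇒ 9
put(9) @ H0 ⇒ s:=9
H0 returns (0, 9)
H1 returns (0, 9)
= (0, 9)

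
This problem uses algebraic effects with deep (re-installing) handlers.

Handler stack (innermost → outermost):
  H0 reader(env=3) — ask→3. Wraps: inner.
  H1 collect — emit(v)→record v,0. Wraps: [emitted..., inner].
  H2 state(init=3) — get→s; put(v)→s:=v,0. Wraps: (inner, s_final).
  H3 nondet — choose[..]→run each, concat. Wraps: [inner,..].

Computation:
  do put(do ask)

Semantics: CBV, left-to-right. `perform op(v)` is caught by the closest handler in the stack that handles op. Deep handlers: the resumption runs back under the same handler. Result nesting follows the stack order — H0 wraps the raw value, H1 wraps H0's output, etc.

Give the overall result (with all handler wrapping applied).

Working:
ask @ H0 ⇒ 3
put(3) @ H2 ⇒ s:=3
H0 returns 0
H1 returns [0]
H2 returns ([0], 3)
H3 returns [([0], 3)]
= [([0], 3)]

Answer: [([0], 3)]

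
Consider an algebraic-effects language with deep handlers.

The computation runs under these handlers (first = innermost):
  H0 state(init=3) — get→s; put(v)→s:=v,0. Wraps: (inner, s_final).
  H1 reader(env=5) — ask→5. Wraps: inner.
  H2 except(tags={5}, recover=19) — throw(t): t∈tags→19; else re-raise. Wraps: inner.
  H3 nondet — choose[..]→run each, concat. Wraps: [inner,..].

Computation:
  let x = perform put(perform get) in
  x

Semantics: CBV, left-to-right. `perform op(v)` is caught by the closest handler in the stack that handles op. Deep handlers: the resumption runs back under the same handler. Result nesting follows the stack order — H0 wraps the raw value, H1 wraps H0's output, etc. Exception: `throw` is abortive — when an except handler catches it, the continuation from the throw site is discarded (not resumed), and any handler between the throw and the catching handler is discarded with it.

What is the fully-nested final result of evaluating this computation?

Answer: [(0, 3)]

Evaluation trace:
get @ H0 ⇒ 3
put(3) @ H0 ⇒ s:=3
H0 returns (0, 3)
H1 returns (0, 3)
H2 returns (0, 3)
H3 returns [(0, 3)]
= [(0, 3)]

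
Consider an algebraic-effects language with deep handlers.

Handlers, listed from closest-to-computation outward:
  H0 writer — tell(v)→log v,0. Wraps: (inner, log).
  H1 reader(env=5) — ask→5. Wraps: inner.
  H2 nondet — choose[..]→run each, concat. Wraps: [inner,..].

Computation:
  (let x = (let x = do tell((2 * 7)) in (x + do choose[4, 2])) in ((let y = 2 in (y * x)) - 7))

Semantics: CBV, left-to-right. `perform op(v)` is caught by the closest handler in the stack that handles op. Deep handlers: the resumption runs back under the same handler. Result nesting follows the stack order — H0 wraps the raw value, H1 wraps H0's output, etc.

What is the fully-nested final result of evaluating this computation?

Step-by-step:
tell(14) @ H0 ⇒ log+=14
choose[4, 2] @ H2
  branch[0] choose=4:
    H0 returns (1, (14))
    H1 returns (1, (14))
    H2 returns [(1, (14))]
  branch[1] choose=2:
    H0 returns (-3, (14))
    H1 returns (-3, (14))
    H2 returns [(-3, (14))]
= [(1, (14)), (-3, (14))]

Answer: [(1, (14)), (-3, (14))]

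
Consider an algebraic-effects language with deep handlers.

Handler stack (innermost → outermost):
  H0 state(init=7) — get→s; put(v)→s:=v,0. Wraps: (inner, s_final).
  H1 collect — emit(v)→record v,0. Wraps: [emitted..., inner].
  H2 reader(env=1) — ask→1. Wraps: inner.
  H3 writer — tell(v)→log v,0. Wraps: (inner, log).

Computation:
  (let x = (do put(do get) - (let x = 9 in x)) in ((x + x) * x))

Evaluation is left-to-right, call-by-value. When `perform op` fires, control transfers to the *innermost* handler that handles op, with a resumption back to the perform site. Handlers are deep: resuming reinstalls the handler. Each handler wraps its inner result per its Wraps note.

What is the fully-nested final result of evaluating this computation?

Answer: ([(162, 7)], ())

Working:
get @ H0 ⇒ 7
put(7) @ H0 ⇒ s:=7
H0 returns (162, 7)
H1 returns [(162, 7)]
H2 returns [(162, 7)]
H3 returns ([(162, 7)], ())
= ([(162, 7)], ())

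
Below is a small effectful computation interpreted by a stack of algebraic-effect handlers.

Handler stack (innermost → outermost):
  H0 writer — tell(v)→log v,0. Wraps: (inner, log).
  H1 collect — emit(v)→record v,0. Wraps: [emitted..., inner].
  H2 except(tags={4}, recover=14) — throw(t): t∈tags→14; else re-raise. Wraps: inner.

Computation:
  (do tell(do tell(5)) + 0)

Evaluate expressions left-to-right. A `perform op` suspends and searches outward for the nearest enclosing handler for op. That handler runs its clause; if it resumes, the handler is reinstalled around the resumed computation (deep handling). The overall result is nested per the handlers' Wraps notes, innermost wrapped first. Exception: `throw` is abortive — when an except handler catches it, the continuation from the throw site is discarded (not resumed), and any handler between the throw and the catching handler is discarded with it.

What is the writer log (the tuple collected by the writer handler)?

Step-by-step:
tell(5) @ H0 ⇒ log+=5
tell(0) @ H0 ⇒ log+=0
H0 returns (0, (5, 0))
H1 returns [(0, (5, 0))]
H2 returns [(0, (5, 0))]
= [(0, (5, 0))]

Answer: (5, 0)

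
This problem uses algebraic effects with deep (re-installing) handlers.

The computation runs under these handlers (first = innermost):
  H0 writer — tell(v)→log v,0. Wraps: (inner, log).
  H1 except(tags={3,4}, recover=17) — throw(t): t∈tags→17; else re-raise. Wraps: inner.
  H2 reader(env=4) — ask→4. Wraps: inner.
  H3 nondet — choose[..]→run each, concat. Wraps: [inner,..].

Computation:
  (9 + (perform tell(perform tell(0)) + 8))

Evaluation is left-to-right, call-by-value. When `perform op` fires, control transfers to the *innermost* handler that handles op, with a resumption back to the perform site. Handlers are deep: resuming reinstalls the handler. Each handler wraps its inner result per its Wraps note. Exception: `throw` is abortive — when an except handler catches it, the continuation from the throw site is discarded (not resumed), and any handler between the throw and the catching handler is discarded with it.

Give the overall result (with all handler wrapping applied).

Answer: [(17, (0, 0))]

Working:
tell(0) @ H0 ⇒ log+=0
tell(0) @ H0 ⇒ log+=0
H0 returns (17, (0, 0))
H1 returns (17, (0, 0))
H2 returns (17, (0, 0))
H3 returns [(17, (0, 0))]
= [(17, (0, 0))]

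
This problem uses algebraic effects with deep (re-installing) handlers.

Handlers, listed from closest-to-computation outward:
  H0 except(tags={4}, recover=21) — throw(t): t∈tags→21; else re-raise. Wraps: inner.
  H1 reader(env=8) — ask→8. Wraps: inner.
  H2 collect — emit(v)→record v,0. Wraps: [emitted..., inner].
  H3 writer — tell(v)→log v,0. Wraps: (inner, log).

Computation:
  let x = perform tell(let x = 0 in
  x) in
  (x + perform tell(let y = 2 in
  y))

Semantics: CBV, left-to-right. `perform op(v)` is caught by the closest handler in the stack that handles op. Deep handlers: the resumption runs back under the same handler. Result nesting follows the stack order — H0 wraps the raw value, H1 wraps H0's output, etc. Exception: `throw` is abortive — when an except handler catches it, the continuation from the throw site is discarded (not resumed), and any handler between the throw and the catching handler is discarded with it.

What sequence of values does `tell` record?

Evaluation trace:
tell(0) @ H3 ⇒ log+=0
tell(2) @ H3 ⇒ log+=2
H0 returns 0
H1 returns 0
H2 returns [0]
H3 returns ([0], (0, 2))
= ([0], (0, 2))

Answer: (0, 2)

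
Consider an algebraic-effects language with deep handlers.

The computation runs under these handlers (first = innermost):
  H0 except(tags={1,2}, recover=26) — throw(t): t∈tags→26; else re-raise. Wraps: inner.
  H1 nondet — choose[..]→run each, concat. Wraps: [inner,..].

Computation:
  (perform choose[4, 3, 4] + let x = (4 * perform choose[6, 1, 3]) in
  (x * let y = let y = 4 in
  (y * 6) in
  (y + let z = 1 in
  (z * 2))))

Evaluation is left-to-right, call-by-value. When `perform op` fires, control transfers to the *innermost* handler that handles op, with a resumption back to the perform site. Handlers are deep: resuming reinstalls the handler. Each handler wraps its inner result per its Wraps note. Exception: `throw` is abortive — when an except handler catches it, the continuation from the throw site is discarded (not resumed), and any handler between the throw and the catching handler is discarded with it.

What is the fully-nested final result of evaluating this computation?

Answer: [628, 108, 316, 627, 107, 315, 628, 108, 316]

Working:
choose[4, 3, 4] @ H1
  branch[0] choose=4:
    choose[6, 1, 3] @ H1
      branch[0] choose=6:
        H0 returns 628
        H1 returns [628]
      branch[1] choose=1:
        H0 returns 108
        H1 returns [108]
      branch[2] choose=3:
        H0 returns 316
        H1 returns [316]
  branch[1] choose=3:
    choose[6, 1, 3] @ H1
      branch[0] choose=6:
        H0 returns 627
        H1 returns [627]
      branch[1] choose=1:
        H0 returns 107
        H1 returns [107]
      branch[2] choose=3:
        H0 returns 315
        H1 returns [315]
  branch[2] choose=4:
    choose[6, 1, 3] @ H1
      branch[0] choose=6:
        H0 returns 628
        H1 returns [628]
      branch[1] choose=1:
        H0 returns 108
        H1 returns [108]
      branch[2] choose=3:
        H0 returns 316
        H1 returns [316]
= [628, 108, 316, 627, 107, 315, 628, 108, 316]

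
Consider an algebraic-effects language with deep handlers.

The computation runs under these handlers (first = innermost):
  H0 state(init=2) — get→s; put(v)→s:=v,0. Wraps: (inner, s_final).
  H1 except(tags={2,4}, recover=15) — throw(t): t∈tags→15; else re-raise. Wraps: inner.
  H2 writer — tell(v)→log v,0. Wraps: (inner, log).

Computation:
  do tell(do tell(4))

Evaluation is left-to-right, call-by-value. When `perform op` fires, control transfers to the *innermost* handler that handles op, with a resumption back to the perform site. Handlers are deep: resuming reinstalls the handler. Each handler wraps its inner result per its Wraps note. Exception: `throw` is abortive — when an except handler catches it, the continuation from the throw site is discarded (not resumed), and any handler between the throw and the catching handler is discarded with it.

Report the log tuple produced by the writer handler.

Answer: (4, 0)

Step-by-step:
tell(4) @ H2 ⇒ log+=4
tell(0) @ H2 ⇒ log+=0
H0 returns (0, 2)
H1 returns (0, 2)
H2 returns ((0, 2), (4, 0))
= ((0, 2), (4, 0))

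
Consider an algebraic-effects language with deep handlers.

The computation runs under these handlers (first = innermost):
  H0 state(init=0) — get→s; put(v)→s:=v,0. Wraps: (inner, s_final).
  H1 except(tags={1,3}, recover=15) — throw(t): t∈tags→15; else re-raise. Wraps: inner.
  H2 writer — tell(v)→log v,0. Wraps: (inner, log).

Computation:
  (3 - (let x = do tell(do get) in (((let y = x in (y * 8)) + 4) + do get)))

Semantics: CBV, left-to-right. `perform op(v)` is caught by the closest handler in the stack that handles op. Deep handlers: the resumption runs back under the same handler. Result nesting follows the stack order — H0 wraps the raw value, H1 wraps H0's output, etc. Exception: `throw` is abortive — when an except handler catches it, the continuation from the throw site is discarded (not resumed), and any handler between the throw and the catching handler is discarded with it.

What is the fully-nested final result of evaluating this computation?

Step-by-step:
get @ H0 ⇒ 0
tell(0) @ H2 ⇒ log+=0
get @ H0 ⇒ 0
H0 returns (-1, 0)
H1 returns (-1, 0)
H2 returns ((-1, 0), (0))
= ((-1, 0), (0))

Answer: ((-1, 0), (0))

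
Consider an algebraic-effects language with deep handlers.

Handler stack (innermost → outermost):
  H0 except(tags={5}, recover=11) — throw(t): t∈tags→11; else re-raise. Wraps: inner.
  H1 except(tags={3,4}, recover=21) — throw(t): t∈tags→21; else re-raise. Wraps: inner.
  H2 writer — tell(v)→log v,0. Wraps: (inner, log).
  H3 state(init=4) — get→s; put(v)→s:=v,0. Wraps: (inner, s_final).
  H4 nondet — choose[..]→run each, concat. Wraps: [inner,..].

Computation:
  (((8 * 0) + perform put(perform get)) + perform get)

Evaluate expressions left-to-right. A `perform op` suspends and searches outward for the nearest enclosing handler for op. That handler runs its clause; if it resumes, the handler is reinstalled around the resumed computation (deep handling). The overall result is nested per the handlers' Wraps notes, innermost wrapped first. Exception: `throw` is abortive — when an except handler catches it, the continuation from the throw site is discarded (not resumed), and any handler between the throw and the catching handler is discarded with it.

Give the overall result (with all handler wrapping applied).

Step-by-step:
get @ H3 ⇒ 4
put(4) @ H3 ⇒ s:=4
get @ H3 ⇒ 4
H0 returns 4
H1 returns 4
H2 returns (4, ())
H3 returns ((4, ()), 4)
H4 returns [((4, ()), 4)]
= [((4, ()), 4)]

Answer: [((4, ()), 4)]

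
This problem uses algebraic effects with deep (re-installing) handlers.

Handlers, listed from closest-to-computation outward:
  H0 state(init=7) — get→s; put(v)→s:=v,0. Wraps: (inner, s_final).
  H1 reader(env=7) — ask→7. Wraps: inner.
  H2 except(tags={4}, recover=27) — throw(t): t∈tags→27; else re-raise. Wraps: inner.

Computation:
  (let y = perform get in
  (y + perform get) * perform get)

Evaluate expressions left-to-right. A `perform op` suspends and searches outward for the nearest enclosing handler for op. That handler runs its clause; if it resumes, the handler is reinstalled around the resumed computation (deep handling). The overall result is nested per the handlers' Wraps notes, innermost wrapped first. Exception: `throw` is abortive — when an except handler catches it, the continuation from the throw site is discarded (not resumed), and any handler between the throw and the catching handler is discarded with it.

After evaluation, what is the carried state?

Evaluation trace:
get @ H0 ⇒ 7
get @ H0 ⇒ 7
get @ H0 ⇒ 7
H0 returns (98, 7)
H1 returns (98, 7)
H2 returns (98, 7)
= (98, 7)

Answer: 7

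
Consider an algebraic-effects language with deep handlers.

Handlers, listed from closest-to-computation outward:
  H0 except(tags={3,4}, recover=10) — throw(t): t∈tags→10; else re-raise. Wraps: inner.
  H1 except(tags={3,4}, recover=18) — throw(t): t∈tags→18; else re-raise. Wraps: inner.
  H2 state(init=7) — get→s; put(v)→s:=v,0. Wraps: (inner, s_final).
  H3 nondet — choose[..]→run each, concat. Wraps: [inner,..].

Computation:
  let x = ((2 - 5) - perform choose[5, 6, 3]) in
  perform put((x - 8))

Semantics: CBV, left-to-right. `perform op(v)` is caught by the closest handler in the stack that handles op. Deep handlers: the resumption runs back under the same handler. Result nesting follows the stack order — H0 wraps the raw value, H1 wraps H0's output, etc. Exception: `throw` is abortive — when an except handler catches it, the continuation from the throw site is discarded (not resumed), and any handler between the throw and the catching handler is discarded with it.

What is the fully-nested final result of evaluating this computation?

Answer: [(0, -16), (0, -17), (0, -14)]

Step-by-step:
choose[5, 6, 3] @ H3
  branch[0] choose=5:
    put(-16) @ H2 ⇒ s:=-16
    H0 returns 0
    H1 returns 0
    H2 returns (0, -16)
    H3 returns [(0, -16)]
  branch[1] choose=6:
    put(-17) @ H2 ⇒ s:=-17
    H0 returns 0
    H1 returns 0
    H2 returns (0, -17)
    H3 returns [(0, -17)]
  branch[2] choose=3:
    put(-14) @ H2 ⇒ s:=-14
    H0 returns 0
    H1 returns 0
    H2 returns (0, -14)
    H3 returns [(0, -14)]
= [(0, -16), (0, -17), (0, -14)]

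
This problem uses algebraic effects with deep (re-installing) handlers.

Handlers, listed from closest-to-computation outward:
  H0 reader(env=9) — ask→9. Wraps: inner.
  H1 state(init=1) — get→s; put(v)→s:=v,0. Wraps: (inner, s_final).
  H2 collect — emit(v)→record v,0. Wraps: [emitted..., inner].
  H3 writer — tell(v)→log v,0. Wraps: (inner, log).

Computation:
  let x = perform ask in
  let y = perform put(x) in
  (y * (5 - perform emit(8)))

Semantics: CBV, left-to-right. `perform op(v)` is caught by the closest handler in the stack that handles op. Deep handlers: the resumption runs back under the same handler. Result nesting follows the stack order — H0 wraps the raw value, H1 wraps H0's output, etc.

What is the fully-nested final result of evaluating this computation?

Answer: ([8, (0, 9)], ())

Working:
ask @ H0 ⇒ 9
put(9) @ H1 ⇒ s:=9
emit(8) @ H2 ⇒ out+=8
H0 returns 0
H1 returns (0, 9)
H2 returns [8, (0, 9)]
H3 returns ([8, (0, 9)], ())
= ([8, (0, 9)], ())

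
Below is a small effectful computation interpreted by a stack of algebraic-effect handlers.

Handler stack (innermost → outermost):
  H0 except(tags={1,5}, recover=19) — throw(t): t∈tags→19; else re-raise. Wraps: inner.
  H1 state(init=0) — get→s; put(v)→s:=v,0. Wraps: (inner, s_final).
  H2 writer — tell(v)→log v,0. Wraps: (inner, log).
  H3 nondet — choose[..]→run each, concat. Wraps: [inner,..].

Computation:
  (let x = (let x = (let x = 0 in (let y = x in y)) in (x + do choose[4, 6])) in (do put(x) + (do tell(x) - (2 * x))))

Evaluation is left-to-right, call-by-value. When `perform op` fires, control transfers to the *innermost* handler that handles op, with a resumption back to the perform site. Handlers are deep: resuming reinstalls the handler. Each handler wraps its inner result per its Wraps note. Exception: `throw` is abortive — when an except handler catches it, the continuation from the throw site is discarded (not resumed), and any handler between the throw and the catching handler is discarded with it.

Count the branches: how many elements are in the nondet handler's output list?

Answer: 2

Step-by-step:
choose[4, 6] @ H3
  branch[0] choose=4:
    put(4) @ H1 ⇒ s:=4
    tell(4) @ H2 ⇒ log+=4
    H0 returns -8
    H1 returns (-8, 4)
    H2 returns ((-8, 4), (4))
    H3 returns [((-8, 4), (4))]
  branch[1] choose=6:
    put(6) @ H1 ⇒ s:=6
    tell(6) @ H2 ⇒ log+=6
    H0 returns -12
    H1 returns (-12, 6)
    H2 returns ((-12, 6), (6))
    H3 returns [((-12, 6), (6))]
= [((-8, 4), (4)), ((-12, 6), (6))]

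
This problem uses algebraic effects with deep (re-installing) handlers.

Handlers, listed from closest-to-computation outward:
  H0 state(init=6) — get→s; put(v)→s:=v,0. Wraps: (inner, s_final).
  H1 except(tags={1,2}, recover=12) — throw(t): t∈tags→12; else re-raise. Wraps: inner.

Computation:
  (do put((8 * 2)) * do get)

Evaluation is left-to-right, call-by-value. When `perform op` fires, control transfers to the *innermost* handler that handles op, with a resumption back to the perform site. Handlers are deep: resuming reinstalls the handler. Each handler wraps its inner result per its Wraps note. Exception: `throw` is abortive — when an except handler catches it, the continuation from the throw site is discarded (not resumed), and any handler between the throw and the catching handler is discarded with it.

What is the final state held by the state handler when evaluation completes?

Evaluation trace:
put(16) @ H0 ⇒ s:=16
get @ H0 ⇒ 16
H0 returns (0, 16)
H1 returns (0, 16)
= (0, 16)

Answer: 16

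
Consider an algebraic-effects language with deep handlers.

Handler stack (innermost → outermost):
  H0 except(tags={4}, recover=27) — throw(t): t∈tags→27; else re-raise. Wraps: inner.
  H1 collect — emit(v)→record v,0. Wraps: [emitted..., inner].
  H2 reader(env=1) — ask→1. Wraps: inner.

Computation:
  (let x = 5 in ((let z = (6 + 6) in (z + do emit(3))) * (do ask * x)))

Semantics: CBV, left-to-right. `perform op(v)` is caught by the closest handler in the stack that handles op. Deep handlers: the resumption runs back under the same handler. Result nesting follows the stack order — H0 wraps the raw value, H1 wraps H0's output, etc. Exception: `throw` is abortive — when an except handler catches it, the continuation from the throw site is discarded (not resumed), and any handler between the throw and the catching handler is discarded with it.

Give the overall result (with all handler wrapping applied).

Answer: [3, 60]

Working:
emit(3) @ H1 ⇒ out+=3
ask @ H2 ⇒ 1
H0 returns 60
H1 returns [3, 60]
H2 returns [3, 60]
= [3, 60]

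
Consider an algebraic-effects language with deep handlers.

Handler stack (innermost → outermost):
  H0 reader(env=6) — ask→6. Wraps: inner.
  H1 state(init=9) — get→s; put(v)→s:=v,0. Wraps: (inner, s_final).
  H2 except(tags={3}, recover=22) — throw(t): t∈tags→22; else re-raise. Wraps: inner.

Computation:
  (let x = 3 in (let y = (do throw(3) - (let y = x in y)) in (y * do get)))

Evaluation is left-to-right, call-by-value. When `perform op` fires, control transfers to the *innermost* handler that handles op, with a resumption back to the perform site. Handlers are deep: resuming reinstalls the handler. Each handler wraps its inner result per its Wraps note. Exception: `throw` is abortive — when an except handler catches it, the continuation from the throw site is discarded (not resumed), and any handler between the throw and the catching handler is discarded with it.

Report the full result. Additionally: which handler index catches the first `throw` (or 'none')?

Answer: 22 ; first throw caught by: H2

Working:
throw(3) @ H2 caught ⇒ 22
= 22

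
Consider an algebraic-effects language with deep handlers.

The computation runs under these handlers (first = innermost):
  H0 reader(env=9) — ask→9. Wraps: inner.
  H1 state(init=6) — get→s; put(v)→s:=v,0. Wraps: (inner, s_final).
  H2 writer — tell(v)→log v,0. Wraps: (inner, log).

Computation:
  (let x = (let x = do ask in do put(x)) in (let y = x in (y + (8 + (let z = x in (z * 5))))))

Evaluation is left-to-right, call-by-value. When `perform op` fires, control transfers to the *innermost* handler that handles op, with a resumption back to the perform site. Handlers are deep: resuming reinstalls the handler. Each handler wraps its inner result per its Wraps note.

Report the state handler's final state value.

Answer: 9

Step-by-step:
ask @ H0 ⇒ 9
put(9) @ H1 ⇒ s:=9
H0 returns 8
H1 returns (8, 9)
H2 returns ((8, 9), ())
= ((8, 9), ())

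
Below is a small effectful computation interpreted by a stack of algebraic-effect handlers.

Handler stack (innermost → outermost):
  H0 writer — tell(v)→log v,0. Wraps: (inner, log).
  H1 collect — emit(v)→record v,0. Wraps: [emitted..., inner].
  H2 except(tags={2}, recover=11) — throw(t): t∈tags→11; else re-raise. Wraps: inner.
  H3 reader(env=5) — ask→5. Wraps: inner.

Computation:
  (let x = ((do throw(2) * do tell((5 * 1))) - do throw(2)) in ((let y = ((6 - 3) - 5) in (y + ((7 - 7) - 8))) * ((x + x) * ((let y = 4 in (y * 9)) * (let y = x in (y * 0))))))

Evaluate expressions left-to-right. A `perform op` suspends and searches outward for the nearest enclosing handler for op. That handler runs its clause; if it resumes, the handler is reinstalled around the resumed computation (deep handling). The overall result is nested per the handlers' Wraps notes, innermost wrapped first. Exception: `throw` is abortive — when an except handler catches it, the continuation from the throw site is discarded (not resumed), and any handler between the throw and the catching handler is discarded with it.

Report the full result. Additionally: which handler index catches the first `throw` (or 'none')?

Step-by-step:
throw(2) @ H2 caught ⇒ 11
H3 returns 11
= 11

Answer: 11 ; first throw caught by: H2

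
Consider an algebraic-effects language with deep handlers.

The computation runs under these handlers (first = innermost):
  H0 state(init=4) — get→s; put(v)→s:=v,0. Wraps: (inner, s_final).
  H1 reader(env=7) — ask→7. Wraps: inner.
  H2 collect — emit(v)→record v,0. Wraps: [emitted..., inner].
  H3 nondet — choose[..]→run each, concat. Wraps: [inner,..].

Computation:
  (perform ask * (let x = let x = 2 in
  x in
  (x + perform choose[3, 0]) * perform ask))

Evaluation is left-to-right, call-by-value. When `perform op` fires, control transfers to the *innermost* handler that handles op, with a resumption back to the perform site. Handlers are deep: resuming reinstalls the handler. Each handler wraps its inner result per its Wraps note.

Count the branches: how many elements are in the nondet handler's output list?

Evaluation trace:
ask @ H1 ⇒ 7
choose[3, 0] @ H3
  branch[0] choose=3:
    ask @ H1 ⇒ 7
    H0 returns (245, 4)
    H1 returns (245, 4)
    H2 returns [(245, 4)]
    H3 returns [[(245, 4)]]
  branch[1] choose=0:
    ask @ H1 ⇒ 7
    H0 returns (98, 4)
    H1 returns (98, 4)
    H2 returns [(98, 4)]
    H3 returns [[(98, 4)]]
= [[(245, 4)], [(98, 4)]]

Answer: 2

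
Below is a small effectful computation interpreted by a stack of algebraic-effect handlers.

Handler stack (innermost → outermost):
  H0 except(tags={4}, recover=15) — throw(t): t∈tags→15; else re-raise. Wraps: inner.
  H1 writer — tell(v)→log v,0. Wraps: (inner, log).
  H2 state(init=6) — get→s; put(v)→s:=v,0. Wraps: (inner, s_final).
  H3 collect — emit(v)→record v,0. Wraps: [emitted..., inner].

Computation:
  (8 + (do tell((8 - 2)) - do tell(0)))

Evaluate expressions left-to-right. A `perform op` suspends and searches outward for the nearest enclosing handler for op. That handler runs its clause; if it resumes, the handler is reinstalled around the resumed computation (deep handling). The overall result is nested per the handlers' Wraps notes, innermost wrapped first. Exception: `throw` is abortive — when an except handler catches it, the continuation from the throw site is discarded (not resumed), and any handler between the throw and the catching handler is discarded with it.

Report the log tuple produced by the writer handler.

Working:
tell(6) @ H1 ⇒ log+=6
tell(0) @ H1 ⇒ log+=0
H0 returns 8
H1 returns (8, (6, 0))
H2 returns ((8, (6, 0)), 6)
H3 returns [((8, (6, 0)), 6)]
= [((8, (6, 0)), 6)]

Answer: (6, 0)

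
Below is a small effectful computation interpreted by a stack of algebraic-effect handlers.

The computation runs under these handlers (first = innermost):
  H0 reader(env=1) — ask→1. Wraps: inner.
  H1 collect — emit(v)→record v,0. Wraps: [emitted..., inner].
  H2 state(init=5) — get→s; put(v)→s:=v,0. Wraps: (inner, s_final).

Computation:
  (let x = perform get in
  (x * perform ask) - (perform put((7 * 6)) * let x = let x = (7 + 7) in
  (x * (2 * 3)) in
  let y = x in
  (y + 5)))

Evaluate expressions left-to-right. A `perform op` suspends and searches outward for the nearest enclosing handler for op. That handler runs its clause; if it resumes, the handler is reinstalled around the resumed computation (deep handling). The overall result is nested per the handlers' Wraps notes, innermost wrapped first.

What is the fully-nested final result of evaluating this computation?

Evaluation trace:
get @ H2 ⇒ 5
ask @ H0 ⇒ 1
put(42) @ H2 ⇒ s:=42
H0 returns 5
H1 returns [5]
H2 returns ([5], 42)
= ([5], 42)

Answer: ([5], 42)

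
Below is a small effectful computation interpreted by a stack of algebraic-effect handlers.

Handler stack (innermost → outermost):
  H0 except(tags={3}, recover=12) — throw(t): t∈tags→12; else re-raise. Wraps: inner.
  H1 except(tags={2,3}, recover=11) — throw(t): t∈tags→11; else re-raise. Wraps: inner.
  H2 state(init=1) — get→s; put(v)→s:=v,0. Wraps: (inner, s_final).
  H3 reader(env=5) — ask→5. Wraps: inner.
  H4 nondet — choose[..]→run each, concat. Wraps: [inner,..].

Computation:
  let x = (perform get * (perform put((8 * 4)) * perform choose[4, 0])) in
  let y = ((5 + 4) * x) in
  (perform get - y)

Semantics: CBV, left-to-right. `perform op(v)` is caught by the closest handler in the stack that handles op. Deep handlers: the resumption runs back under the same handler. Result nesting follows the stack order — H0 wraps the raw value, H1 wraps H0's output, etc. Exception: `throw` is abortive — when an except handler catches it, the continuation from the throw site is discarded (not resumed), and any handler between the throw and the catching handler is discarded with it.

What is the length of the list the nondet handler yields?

Answer: 2

Working:
get @ H2 ⇒ 1
put(32) @ H2 ⇒ s:=32
choose[4, 0] @ H4
  branch[0] choose=4:
    get @ H2 ⇒ 32
    H0 returns 32
    H1 returns 32
    H2 returns (32, 32)
    H3 returns (32, 32)
    H4 returns [(32, 32)]
  branch[1] choose=0:
    get @ H2 ⇒ 32
    H0 returns 32
    H1 returns 32
    H2 returns (32, 32)
    H3 returns (32, 32)
    H4 returns [(32, 32)]
= [(32, 32), (32, 32)]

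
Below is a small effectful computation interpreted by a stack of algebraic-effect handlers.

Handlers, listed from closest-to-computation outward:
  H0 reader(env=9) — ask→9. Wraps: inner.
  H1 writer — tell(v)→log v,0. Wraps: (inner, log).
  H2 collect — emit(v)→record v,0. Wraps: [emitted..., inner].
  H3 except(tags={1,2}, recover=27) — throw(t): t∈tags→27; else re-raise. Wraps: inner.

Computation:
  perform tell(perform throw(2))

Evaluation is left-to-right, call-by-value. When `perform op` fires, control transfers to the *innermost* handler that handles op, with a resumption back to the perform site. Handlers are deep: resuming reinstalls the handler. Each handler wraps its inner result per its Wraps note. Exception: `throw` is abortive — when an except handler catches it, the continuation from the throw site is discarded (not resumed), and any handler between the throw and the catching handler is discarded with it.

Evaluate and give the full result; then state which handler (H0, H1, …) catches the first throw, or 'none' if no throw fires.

Answer: 27 ; first throw caught by: H3

Evaluation trace:
throw(2) @ H3 caught ⇒ 27
= 27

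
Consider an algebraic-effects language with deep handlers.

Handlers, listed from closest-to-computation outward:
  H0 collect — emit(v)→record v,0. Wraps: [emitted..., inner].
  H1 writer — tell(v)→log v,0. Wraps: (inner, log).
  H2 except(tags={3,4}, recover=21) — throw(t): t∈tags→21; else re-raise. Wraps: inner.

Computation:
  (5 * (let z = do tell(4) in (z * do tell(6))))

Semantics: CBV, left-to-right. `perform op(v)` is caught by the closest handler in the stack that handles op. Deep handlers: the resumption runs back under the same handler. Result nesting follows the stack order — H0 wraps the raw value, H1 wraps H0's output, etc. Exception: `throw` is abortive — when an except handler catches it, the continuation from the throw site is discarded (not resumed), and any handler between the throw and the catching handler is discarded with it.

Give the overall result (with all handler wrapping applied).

Answer: ([0], (4, 6))

Step-by-step:
tell(4) @ H1 ⇒ log+=4
tell(6) @ H1 ⇒ log+=6
H0 returns [0]
H1 returns ([0], (4, 6))
H2 returns ([0], (4, 6))
= ([0], (4, 6))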